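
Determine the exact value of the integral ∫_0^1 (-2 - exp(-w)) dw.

An antiderivative is F(w) = -2*w + exp(-w).
Then F(1) - F(0) = (-2 + exp(-1)) - (1) = -3 + exp(-1).

-3 + exp(-1)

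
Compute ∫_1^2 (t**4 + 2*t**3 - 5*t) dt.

31/5

By the power rule, an antiderivative is F(t) = t**5/5 + t**4/2 - 5*t**2/2.
Then F(2) - F(1) = (22/5) - (-9/5) = 31/5.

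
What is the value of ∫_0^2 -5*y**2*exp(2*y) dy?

Integrate by parts twice (u = y^2, dv = -5*exp(2*y) dy).
An antiderivative is F(y) = (-10*y**2 + 10*y - 5)*exp(2*y)/4.
Then F(2) - F(0) = (-25*exp(4)/4) - (-5/4) = 5/4 - 25*exp(4)/4.

5/4 - 25*exp(4)/4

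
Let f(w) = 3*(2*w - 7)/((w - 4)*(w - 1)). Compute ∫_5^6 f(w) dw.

-9*log(2) + 5*log(5)

Factor the denominator: w**2 - 5*w + 4 = (w - 1)(w - 4).
Partial fractions: 3*(2*w - 7)/((w - 4)*(w - 1)) = 5/(w - 1) + 1/(w - 4).
An antiderivative is F(w) = log(w - 4) + 5*log(w - 1).
Then F(6) - F(5) = (log(2) + 5*log(5)) - (10*log(2)) = -9*log(2) + 5*log(5).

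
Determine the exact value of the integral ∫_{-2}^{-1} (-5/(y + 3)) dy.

-log(32)

An antiderivative is F(y) = -5*log(y + 3).
Then F(-1) - F(-2) = (-log(32)) - (0) = -log(32).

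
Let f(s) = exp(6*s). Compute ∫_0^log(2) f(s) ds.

Let u = exp(s), so du = exp(s) ds. When s = 0, u = 1; when s = log(2), u = 2.
The integral becomes ∫ u**5 du from 1 to 2, with antiderivative u**6/6.
Back in s: F(s) = exp(6*s)/6.
Then F(log(2)) - F(0) = (32/3) - (1/6) = 21/2.

21/2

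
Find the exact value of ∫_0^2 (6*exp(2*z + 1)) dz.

Let u = 2*z + 1, so du = 2 dz. When z = 0, u = 1; when z = 2, u = 5.
The integral becomes 3·∫ exp(u) du from 1 to 5, with antiderivative 3*exp(u).
Back in z: F(z) = 3*exp(2*z + 1).
Then F(2) - F(0) = (3*exp(5)) - (3*exp(1)) = -3*exp(1)*(1 - exp(4)).

-3*exp(1)*(1 - exp(4))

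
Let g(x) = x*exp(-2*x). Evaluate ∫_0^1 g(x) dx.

(-3 + exp(2))*exp(-2)/4

Integrate by parts once (u = x, dv = exp(-2*x) dx).
An antiderivative is F(x) = (-2*x - 1)*exp(-2*x)/4.
Then F(1) - F(0) = (-3*exp(-2)/4) - (-1/4) = (-3 + exp(2))*exp(-2)/4.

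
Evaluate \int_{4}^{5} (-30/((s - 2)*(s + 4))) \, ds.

-10*log(2) + 5*log(3)

Factor the denominator: s**2 + 2*s - 8 = (s + 4)(s - 2).
Partial fractions: -30/((s - 2)*(s + 4)) = 5/(s + 4) - 5/(s - 2).
An antiderivative is F(s) = -5*log(s - 2) + 5*log(s + 4).
Then F(5) - F(4) = (5*log(3)) - (10*log(2)) = -10*log(2) + 5*log(3).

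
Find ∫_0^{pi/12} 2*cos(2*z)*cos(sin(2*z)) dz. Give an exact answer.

Let u = sin(2*z), so du = 2*cos(2*z) dz. When z = 0, u = 0; when z = pi/12, u = 1/2.
The integral becomes ∫ cos(u) du from 0 to 1/2, with antiderivative sin(u).
Back in z: F(z) = sin(sin(2*z)).
Then F(pi/12) - F(0) = (sin(1/2)) - (0) = sin(1/2).

sin(1/2)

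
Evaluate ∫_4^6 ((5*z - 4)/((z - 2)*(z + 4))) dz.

-7*log(2) + 4*log(5)

Factor the denominator: z**2 + 2*z - 8 = (z + 4)(z - 2).
Partial fractions: (5*z - 4)/((z - 2)*(z + 4)) = 4/(z + 4) + 1/(z - 2).
An antiderivative is F(z) = log(z - 2) + 4*log(z + 4).
Then F(6) - F(4) = (6*log(2) + 4*log(5)) - (13*log(2)) = -7*log(2) + 4*log(5).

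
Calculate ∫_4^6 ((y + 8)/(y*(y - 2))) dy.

-4*log(3) + 9*log(2)

Factor the denominator: y**2 - 2*y = y(y - 2).
Partial fractions: (y + 8)/(y*(y - 2)) = -4/y + 5/(y - 2).
An antiderivative is F(y) = -4*log(y) + 5*log(y - 2).
Then F(6) - F(4) = (log(64/81)) - (-log(8)) = -4*log(3) + 9*log(2).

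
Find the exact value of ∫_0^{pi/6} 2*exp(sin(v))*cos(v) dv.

Let u = sin(v), so du = cos(v) dv. When v = 0, u = 0; when v = pi/6, u = 1/2.
The integral becomes 2·∫ exp(u) du from 0 to 1/2, with antiderivative 2*exp(u).
Back in v: F(v) = 2*exp(sin(v)).
Then F(pi/6) - F(0) = (2*exp(1/2)) - (2) = -2 + 2*exp(1/2).

-2 + 2*exp(1/2)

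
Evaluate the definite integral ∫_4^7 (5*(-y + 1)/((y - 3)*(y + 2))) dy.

Factor the denominator: y**2 - y - 6 = (y + 2)(y - 3).
Partial fractions: 5*(-y + 1)/((y - 3)*(y + 2)) = -3/(y + 2) - 2/(y - 3).
An antiderivative is F(y) = -2*log(y - 3) - 3*log(y + 2).
Then F(7) - F(4) = (-6*log(3) - 4*log(2)) - (-3*log(3) - 3*log(2)) = -log(54).

-log(54)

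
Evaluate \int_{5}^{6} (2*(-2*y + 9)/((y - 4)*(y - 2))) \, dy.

-9*log(2) + 5*log(3)

Factor the denominator: y**2 - 6*y + 8 = (y - 2)(y - 4).
Partial fractions: 2*(-2*y + 9)/((y - 4)*(y - 2)) = -5/(y - 2) + 1/(y - 4).
An antiderivative is F(y) = log(y - 4) - 5*log(y - 2).
Then F(6) - F(5) = (-9*log(2)) - (-5*log(3)) = -9*log(2) + 5*log(3).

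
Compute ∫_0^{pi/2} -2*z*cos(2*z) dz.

Integrate by parts once (u = z, dv = -2*cos(2*z) dz).
An antiderivative is F(z) = -z*sin(2*z) - cos(2*z)/2.
Then F(pi/2) - F(0) = (1/2) - (-1/2) = 1.

1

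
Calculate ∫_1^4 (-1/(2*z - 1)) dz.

An antiderivative is F(z) = -log(2*z - 1)/2.
Then F(4) - F(1) = (-log(7)/2) - (0) = -log(7)/2.

-log(7)/2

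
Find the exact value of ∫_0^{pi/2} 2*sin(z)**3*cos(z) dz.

1/2

Let u = sin(z), so du = cos(z) dz. When z = 0, u = 0; when z = pi/2, u = 1.
The integral becomes 2·∫ u**3 du from 0 to 1, with antiderivative u**4/2.
Back in z: F(z) = sin(z)**4/2.
Then F(pi/2) - F(0) = (1/2) - (0) = 1/2.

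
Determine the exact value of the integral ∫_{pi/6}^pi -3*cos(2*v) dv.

3*sqrt(3)/4

An antiderivative is F(v) = -3*sin(2*v)/2.
Then F(pi) - F(pi/6) = (0) - (-3*sqrt(3)/4) = 3*sqrt(3)/4.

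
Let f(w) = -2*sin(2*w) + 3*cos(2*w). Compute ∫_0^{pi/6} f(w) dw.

-1/2 + 3*sqrt(3)/4

An antiderivative is F(w) = 3*sin(2*w)/2 + cos(2*w).
Then F(pi/6) - F(0) = (1/2 + 3*sqrt(3)/4) - (1) = -1/2 + 3*sqrt(3)/4.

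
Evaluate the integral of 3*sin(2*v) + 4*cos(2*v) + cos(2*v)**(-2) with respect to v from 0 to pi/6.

3/4 + 3*sqrt(3)/2

An antiderivative is F(v) = 2*sin(2*v) - 3*cos(2*v)/2 + tan(2*v)/2.
Then F(pi/6) - F(0) = (-3/4 + 3*sqrt(3)/2) - (-3/2) = 3/4 + 3*sqrt(3)/2.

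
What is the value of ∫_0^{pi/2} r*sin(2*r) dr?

pi/4

Integrate by parts once (u = r, dv = sin(2*r) dr).
An antiderivative is F(r) = -r*cos(2*r)/2 + sin(2*r)/4.
Then F(pi/2) - F(0) = (pi/4) - (0) = pi/4.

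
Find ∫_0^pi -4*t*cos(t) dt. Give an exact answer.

Integrate by parts once (u = t, dv = -4*cos(t) dt).
An antiderivative is F(t) = -4*t*sin(t) - 4*cos(t).
Then F(pi) - F(0) = (4) - (-4) = 8.

8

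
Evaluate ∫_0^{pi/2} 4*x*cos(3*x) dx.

Integrate by parts once (u = x, dv = 4*cos(3*x) dx).
An antiderivative is F(x) = 4*x*sin(3*x)/3 + 4*cos(3*x)/9.
Then F(pi/2) - F(0) = (-2*pi/3) - (4/9) = -2*pi/3 - 4/9.

-2*pi/3 - 4/9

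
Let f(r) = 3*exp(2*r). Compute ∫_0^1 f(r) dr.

An antiderivative is F(r) = 3*exp(2*r)/2.
Then F(1) - F(0) = (3*exp(2)/2) - (3/2) = -3/2 + 3*exp(2)/2.

-3/2 + 3*exp(2)/2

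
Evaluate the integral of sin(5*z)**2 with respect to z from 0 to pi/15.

-sqrt(3)/40 + pi/30

Use the identity sin^2(5*z) = (1 - cos(10*z))/2.
An antiderivative is F(z) = z/2 - sin(10*z)/20.
Then F(pi/15) - F(0) = (-sqrt(3)/40 + pi/30) - (0) = -sqrt(3)/40 + pi/30.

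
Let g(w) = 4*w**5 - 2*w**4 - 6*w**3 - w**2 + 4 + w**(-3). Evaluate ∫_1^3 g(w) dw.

By the power rule, an antiderivative is F(w) = 2*w**6/3 - 2*w**5/5 - 3*w**4/2 - w**3/3 + 4*w - 1/(2*w**2).
Then F(3) - F(1) = (12161/45) - (29/15) = 12074/45.

12074/45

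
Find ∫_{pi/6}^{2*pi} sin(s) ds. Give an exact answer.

-1 + sqrt(3)/2

An antiderivative is F(s) = -cos(s).
Then F(2*pi) - F(pi/6) = (-1) - (-sqrt(3)/2) = -1 + sqrt(3)/2.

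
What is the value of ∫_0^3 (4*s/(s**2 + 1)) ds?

log(100)

Let u = s**2 + 1, so du = 2*s ds. When s = 0, u = 1; when s = 3, u = 10.
The integral becomes 2·∫ 1/u du from 1 to 10, with antiderivative 2*log(u).
Back in s: F(s) = 2*log(s**2 + 1).
Then F(3) - F(0) = (log(100)) - (0) = log(100).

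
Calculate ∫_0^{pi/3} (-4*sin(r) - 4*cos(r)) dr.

An antiderivative is F(r) = -4*sin(r) + 4*cos(r).
Then F(pi/3) - F(0) = (2 - 2*sqrt(3)) - (4) = -2*sqrt(3) - 2.

-2*sqrt(3) - 2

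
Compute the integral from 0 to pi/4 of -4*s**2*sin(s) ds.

Integrate by parts twice (u = s^2, dv = -4*sin(s) ds).
An antiderivative is F(s) = 4*s**2*cos(s) - 8*s*sin(s) - 8*cos(s).
Then F(pi/4) - F(0) = (sqrt(2)*(-4 - pi + pi**2/8)) - (-8) = -4*sqrt(2) - sqrt(2)*pi + sqrt(2)*pi**2/8 + 8.

-4*sqrt(2) - sqrt(2)*pi + sqrt(2)*pi**2/8 + 8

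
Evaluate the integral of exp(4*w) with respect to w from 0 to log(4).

Let u = exp(w), so du = exp(w) dw. When w = 0, u = 1; when w = log(4), u = 4.
The integral becomes ∫ u**3 du from 1 to 4, with antiderivative u**4/4.
Back in w: F(w) = exp(4*w)/4.
Then F(log(4)) - F(0) = (64) - (1/4) = 255/4.

255/4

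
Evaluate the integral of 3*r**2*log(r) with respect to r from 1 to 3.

Integrate by parts once (u = ln r, dv = 3*r**2 dr).
An antiderivative is F(r) = r**3*(3*log(r) - 1)/3.
Then F(3) - F(1) = (-9 + 27*log(3)) - (-1/3) = -26/3 + 27*log(3).

-26/3 + 27*log(3)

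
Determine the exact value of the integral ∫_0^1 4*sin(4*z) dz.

1 - cos(4)

Let u = 4*z, so du = 4 dz. When z = 0, u = 0; when z = 1, u = 4.
The integral becomes ∫ sin(u) du from 0 to 4, with antiderivative -cos(u).
Back in z: F(z) = -cos(4*z).
Then F(1) - F(0) = (-cos(4)) - (-1) = 1 - cos(4).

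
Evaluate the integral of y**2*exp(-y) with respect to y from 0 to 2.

Integrate by parts twice (u = y^2, dv = exp(-y) dy).
An antiderivative is F(y) = (-y**2 - 2*y - 2)*exp(-y).
Then F(2) - F(0) = (-10*exp(-2)) - (-2) = 2 - 10*exp(-2).

2 - 10*exp(-2)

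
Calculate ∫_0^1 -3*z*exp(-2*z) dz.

-3/4 + 9*exp(-2)/4

Integrate by parts once (u = z, dv = -3*exp(-2*z) dz).
An antiderivative is F(z) = (6*z + 3)*exp(-2*z)/4.
Then F(1) - F(0) = (9*exp(-2)/4) - (3/4) = -3/4 + 9*exp(-2)/4.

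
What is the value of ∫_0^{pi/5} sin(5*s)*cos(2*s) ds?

Use the identity sin(5*s)cos(2*s) = [sin(7*s) + sin(3*s)]/2.
An antiderivative is F(s) = -cos(3*s)/6 - cos(7*s)/14.
Then F(pi/5) - F(0) = (-5/84 + 5*sqrt(5)/84) - (-5/21) = 5*sqrt(5)/84 + 5/28.

5*sqrt(5)/84 + 5/28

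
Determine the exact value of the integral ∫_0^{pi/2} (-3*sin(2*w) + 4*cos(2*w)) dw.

An antiderivative is F(w) = 2*sin(2*w) + 3*cos(2*w)/2.
Then F(pi/2) - F(0) = (-3/2) - (3/2) = -3.

-3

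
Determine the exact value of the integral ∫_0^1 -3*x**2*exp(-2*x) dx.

Integrate by parts twice (u = x^2, dv = -3*exp(-2*x) dx).
An antiderivative is F(x) = (6*x**2 + 6*x + 3)*exp(-2*x)/4.
Then F(1) - F(0) = (15*exp(-2)/4) - (3/4) = -3/4 + 15*exp(-2)/4.

-3/4 + 15*exp(-2)/4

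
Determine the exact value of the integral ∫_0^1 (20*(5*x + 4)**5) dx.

1054690/3

Let u = 5*x + 4, so du = 5 dx. When x = 0, u = 4; when x = 1, u = 9.
The integral becomes 4·∫ u**5 du from 4 to 9, with antiderivative 2*u**6/3.
Back in x: F(x) = 2*(5*x + 4)**6/3.
Then F(1) - F(0) = (354294) - (8192/3) = 1054690/3.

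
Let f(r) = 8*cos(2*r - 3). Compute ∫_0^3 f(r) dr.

Let u = 2*r - 3, so du = 2 dr. When r = 0, u = -3; when r = 3, u = 3.
The integral becomes 4·∫ cos(u) du from -3 to 3, with antiderivative 4*sin(u).
Back in r: F(r) = 4*sin(2*r - 3).
Then F(3) - F(0) = (4*sin(3)) - (-4*sin(3)) = 8*sin(3).

8*sin(3)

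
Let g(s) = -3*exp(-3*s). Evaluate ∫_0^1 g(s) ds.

-1 + exp(-3)

An antiderivative is F(s) = exp(-3*s).
Then F(1) - F(0) = (exp(-3)) - (1) = -1 + exp(-3).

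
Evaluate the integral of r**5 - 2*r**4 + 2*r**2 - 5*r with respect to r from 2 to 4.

4238/15

By the power rule, an antiderivative is F(r) = r**6/6 - 2*r**5/5 + 2*r**3/3 - 5*r**2/2.
Then F(4) - F(2) = (4136/15) - (-34/5) = 4238/15.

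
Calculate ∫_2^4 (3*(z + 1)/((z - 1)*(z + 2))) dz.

Factor the denominator: z**2 + z - 2 = (z + 2)(z - 1).
Partial fractions: 3*(z + 1)/((z - 1)*(z + 2)) = 1/(z + 2) + 2/(z - 1).
An antiderivative is F(z) = 2*log(z - 1) + log(z + 2).
Then F(4) - F(2) = (log(54)) - (log(4)) = log(27/2).

log(27/2)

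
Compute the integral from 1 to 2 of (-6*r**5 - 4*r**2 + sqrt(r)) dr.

-73 + 4*sqrt(2)/3

By the power rule, an antiderivative is F(r) = -r**6 + 2*r**(3/2)/3 - 4*r**3/3.
Then F(2) - F(1) = (-224/3 + 4*sqrt(2)/3) - (-5/3) = -73 + 4*sqrt(2)/3.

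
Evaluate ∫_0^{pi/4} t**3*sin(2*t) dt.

Integrate by parts 3 times (u = t^3, dv = sin(2*t) dt).
An antiderivative is F(t) = -t**3*cos(2*t)/2 + 3*t**2*sin(2*t)/4 + 3*t*cos(2*t)/4 - 3*sin(2*t)/8.
Then F(pi/4) - F(0) = (-3/8 + 3*pi**2/64) - (0) = -3/8 + 3*pi**2/64.

-3/8 + 3*pi**2/64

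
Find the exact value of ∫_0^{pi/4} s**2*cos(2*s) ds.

Integrate by parts twice (u = s^2, dv = cos(2*s) ds).
An antiderivative is F(s) = s**2*sin(2*s)/2 + s*cos(2*s)/2 - sin(2*s)/4.
Then F(pi/4) - F(0) = (-1/4 + pi**2/32) - (0) = -1/4 + pi**2/32.

-1/4 + pi**2/32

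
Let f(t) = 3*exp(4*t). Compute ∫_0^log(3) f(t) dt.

Let u = exp(t), so du = exp(t) dt. When t = 0, u = 1; when t = log(3), u = 3.
The integral becomes 3·∫ u**3 du from 1 to 3, with antiderivative 3*u**4/4.
Back in t: F(t) = 3*exp(4*t)/4.
Then F(log(3)) - F(0) = (243/4) - (3/4) = 60.

60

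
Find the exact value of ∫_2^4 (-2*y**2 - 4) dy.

-136/3

By the power rule, an antiderivative is F(y) = -2*y**3/3 - 4*y.
Then F(4) - F(2) = (-176/3) - (-40/3) = -136/3.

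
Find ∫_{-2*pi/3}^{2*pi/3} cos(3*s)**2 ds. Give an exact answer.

2*pi/3

Use the identity cos^2(3*s) = (1 + cos(6*s))/2.
An antiderivative is F(s) = s/2 + sin(6*s)/12.
Then F(2*pi/3) - F(-2*pi/3) = (pi/3) - (-pi/3) = 2*pi/3.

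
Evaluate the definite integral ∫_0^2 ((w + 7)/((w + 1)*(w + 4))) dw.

log(6)

Factor the denominator: w**2 + 5*w + 4 = (w + 4)(w + 1).
Partial fractions: (w + 7)/((w + 1)*(w + 4)) = -1/(w + 4) + 2/(w + 1).
An antiderivative is F(w) = 2*log(w + 1) - log(w + 4).
Then F(2) - F(0) = (log(3/2)) - (-log(4)) = log(6).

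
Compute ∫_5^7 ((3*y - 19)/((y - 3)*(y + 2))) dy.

Factor the denominator: y**2 - y - 6 = (y + 2)(y - 3).
Partial fractions: (3*y - 19)/((y - 3)*(y + 2)) = 5/(y + 2) - 2/(y - 3).
An antiderivative is F(y) = -2*log(y - 3) + 5*log(y + 2).
Then F(7) - F(5) = (-4*log(2) + 10*log(3)) - (-2*log(2) + 5*log(7)) = -5*log(7) - 2*log(2) + 10*log(3).

-5*log(7) - 2*log(2) + 10*log(3)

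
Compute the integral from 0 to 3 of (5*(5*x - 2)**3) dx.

Let u = 5*x - 2, so du = 5 dx. When x = 0, u = -2; when x = 3, u = 13.
The integral becomes ∫ u**3 du from -2 to 13, with antiderivative u**4/4.
Back in x: F(x) = (5*x - 2)**4/4.
Then F(3) - F(0) = (28561/4) - (4) = 28545/4.

28545/4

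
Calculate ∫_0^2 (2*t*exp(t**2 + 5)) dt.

-exp(5) + exp(9)

Let u = t**2 + 5, so du = 2*t dt. When t = 0, u = 5; when t = 2, u = 9.
The integral becomes ∫ exp(u) du from 5 to 9, with antiderivative exp(u).
Back in t: F(t) = exp(t**2 + 5).
Then F(2) - F(0) = (exp(9)) - (exp(5)) = -exp(5) + exp(9).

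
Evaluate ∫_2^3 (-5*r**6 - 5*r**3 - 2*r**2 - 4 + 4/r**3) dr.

By the power rule, an antiderivative is F(r) = -5*r**7/7 - 5*r**4/4 - 2*r**3/3 - 4*r - 2/r**2.
Then F(3) - F(2) = (-426791/252) - (-5261/42) = -395225/252.

-395225/252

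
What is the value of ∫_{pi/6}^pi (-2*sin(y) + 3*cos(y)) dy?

-7/2 - sqrt(3)

An antiderivative is F(y) = 3*sin(y) + 2*cos(y).
Then F(pi) - F(pi/6) = (-2) - (3/2 + sqrt(3)) = -7/2 - sqrt(3).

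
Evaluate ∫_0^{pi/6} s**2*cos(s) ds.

Integrate by parts twice (u = s^2, dv = cos(s) ds).
An antiderivative is F(s) = s**2*sin(s) + 2*s*cos(s) - 2*sin(s).
Then F(pi/6) - F(0) = (-1 + pi**2/72 + sqrt(3)*pi/6) - (0) = -1 + pi**2/72 + sqrt(3)*pi/6.

-1 + pi**2/72 + sqrt(3)*pi/6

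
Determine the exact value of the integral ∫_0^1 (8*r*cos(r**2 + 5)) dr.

Let u = r**2 + 5, so du = 2*r dr. When r = 0, u = 5; when r = 1, u = 6.
The integral becomes 4·∫ cos(u) du from 5 to 6, with antiderivative 4*sin(u).
Back in r: F(r) = 4*sin(r**2 + 5).
Then F(1) - F(0) = (4*sin(6)) - (4*sin(5)) = 4*sin(6) - 4*sin(5).

4*sin(6) - 4*sin(5)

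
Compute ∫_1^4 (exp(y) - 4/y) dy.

-8*log(2) - exp(1) + exp(4)

An antiderivative is F(y) = exp(y) - 4*log(y).
Then F(4) - F(1) = (-8*log(2) + exp(4)) - (exp(1)) = -8*log(2) - exp(1) + exp(4).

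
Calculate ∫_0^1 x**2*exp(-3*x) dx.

2/27 - 17*exp(-3)/27

Integrate by parts twice (u = x^2, dv = exp(-3*x) dx).
An antiderivative is F(x) = (-9*x**2 - 6*x - 2)*exp(-3*x)/27.
Then F(1) - F(0) = (-17*exp(-3)/27) - (-2/27) = 2/27 - 17*exp(-3)/27.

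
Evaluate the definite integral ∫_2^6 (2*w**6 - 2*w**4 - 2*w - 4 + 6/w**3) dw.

8064022/105

By the power rule, an antiderivative is F(w) = 2*w**7/7 - 2*w**5/5 - w**2 - 4*w - 3/w**2.
Then F(6) - F(2) = (32260717/420) - (1543/140) = 8064022/105.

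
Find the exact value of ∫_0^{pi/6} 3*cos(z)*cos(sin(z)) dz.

Let u = sin(z), so du = cos(z) dz. When z = 0, u = 0; when z = pi/6, u = 1/2.
The integral becomes 3·∫ cos(u) du from 0 to 1/2, with antiderivative 3*sin(u).
Back in z: F(z) = 3*sin(sin(z)).
Then F(pi/6) - F(0) = (3*sin(1/2)) - (0) = 3*sin(1/2).

3*sin(1/2)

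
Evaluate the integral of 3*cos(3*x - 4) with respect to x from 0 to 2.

sin(4) + sin(2)

Let u = 3*x - 4, so du = 3 dx. When x = 0, u = -4; when x = 2, u = 2.
The integral becomes ∫ cos(u) du from -4 to 2, with antiderivative sin(u).
Back in x: F(x) = sin(3*x - 4).
Then F(2) - F(0) = (sin(2)) - (-sin(4)) = sin(4) + sin(2).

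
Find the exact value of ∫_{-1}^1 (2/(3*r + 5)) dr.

An antiderivative is F(r) = 2*log(3*r + 5)/3.
Then F(1) - F(-1) = (log(4)) - (2*log(2)/3) = 4*log(2)/3.

4*log(2)/3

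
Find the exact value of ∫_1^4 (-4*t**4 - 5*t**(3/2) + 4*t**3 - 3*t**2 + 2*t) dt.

-3367/5

By the power rule, an antiderivative is F(t) = -2*t**(5/2) - 4*t**5/5 + t**4 - t**3 + t**2.
Then F(4) - F(1) = (-3376/5) - (-9/5) = -3367/5.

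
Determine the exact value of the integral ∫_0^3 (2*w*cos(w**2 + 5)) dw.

Let u = w**2 + 5, so du = 2*w dw. When w = 0, u = 5; when w = 3, u = 14.
The integral becomes ∫ cos(u) du from 5 to 14, with antiderivative sin(u).
Back in w: F(w) = sin(w**2 + 5).
Then F(3) - F(0) = (sin(14)) - (sin(5)) = -sin(5) + sin(14).

-sin(5) + sin(14)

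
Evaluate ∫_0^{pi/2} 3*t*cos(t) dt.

Integrate by parts once (u = t, dv = 3*cos(t) dt).
An antiderivative is F(t) = 3*t*sin(t) + 3*cos(t).
Then F(pi/2) - F(0) = (3*pi/2) - (3) = -3 + 3*pi/2.

-3 + 3*pi/2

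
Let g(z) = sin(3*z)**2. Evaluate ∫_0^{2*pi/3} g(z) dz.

pi/3

Use the identity sin^2(3*z) = (1 - cos(6*z))/2.
An antiderivative is F(z) = z/2 - sin(6*z)/12.
Then F(2*pi/3) - F(0) = (pi/3) - (0) = pi/3.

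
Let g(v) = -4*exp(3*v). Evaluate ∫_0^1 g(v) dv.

4/3 - 4*exp(3)/3

An antiderivative is F(v) = -4*exp(3*v)/3.
Then F(1) - F(0) = (-4*exp(3)/3) - (-4/3) = 4/3 - 4*exp(3)/3.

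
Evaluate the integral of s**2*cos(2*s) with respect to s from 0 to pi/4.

Integrate by parts twice (u = s^2, dv = cos(2*s) ds).
An antiderivative is F(s) = s**2*sin(2*s)/2 + s*cos(2*s)/2 - sin(2*s)/4.
Then F(pi/4) - F(0) = (-1/4 + pi**2/32) - (0) = -1/4 + pi**2/32.

-1/4 + pi**2/32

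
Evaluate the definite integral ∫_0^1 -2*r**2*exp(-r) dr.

-4 + 10*exp(-1)

Integrate by parts twice (u = r^2, dv = -2*exp(-r) dr).
An antiderivative is F(r) = (2*r**2 + 4*r + 4)*exp(-r).
Then F(1) - F(0) = (10*exp(-1)) - (4) = -4 + 10*exp(-1).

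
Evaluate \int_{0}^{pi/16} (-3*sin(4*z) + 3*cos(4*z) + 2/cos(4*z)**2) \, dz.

-1/4 + 3*sqrt(2)/4

An antiderivative is F(z) = 3*sin(4*z)/4 + 3*cos(4*z)/4 + tan(4*z)/2.
Then F(pi/16) - F(0) = (1/2 + 3*sqrt(2)/4) - (3/4) = -1/4 + 3*sqrt(2)/4.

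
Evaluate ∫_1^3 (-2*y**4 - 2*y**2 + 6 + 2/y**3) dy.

By the power rule, an antiderivative is F(y) = -2*y**5/5 - 2*y**3/3 + 6*y - 1/y**2.
Then F(3) - F(1) = (-4379/45) - (59/15) = -4556/45.

-4556/45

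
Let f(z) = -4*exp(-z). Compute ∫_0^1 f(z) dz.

An antiderivative is F(z) = 4*exp(-z).
Then F(1) - F(0) = (4*exp(-1)) - (4) = -4 + 4*exp(-1).

-4 + 4*exp(-1)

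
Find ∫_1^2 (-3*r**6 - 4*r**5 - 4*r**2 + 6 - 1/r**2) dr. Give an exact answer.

-4211/42

By the power rule, an antiderivative is F(r) = -3*r**7/7 - 2*r**6/3 - 4*r**3/3 + 6*r + 1/r.
Then F(2) - F(1) = (-4019/42) - (32/7) = -4211/42.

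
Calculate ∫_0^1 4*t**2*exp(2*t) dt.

Integrate by parts twice (u = t^2, dv = 4*exp(2*t) dt).
An antiderivative is F(t) = (2*t**2 - 2*t + 1)*exp(2*t).
Then F(1) - F(0) = (exp(2)) - (1) = -1 + exp(2).

-1 + exp(2)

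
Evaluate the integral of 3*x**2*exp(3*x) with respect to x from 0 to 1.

Integrate by parts twice (u = x^2, dv = 3*exp(3*x) dx).
An antiderivative is F(x) = (9*x**2 - 6*x + 2)*exp(3*x)/9.
Then F(1) - F(0) = (5*exp(3)/9) - (2/9) = -2/9 + 5*exp(3)/9.

-2/9 + 5*exp(3)/9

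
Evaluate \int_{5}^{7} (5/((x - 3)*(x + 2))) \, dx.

log(14/9)

Factor the denominator: x**2 - x - 6 = (x + 2)(x - 3).
Partial fractions: 5/((x - 3)*(x + 2)) = -1/(x + 2) + 1/(x - 3).
An antiderivative is F(x) = log(x - 3) - log(x + 2).
Then F(7) - F(5) = (log(4/9)) - (log(2/7)) = log(14/9).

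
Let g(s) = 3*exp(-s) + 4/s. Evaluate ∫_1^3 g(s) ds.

An antiderivative is F(s) = 4*log(s) - 3*exp(-s).
Then F(3) - F(1) = (-3*exp(-3) + 4*log(3)) - (-3*exp(-1)) = -3*exp(-3) + 3*exp(-1) + 4*log(3).

-3*exp(-3) + 3*exp(-1) + 4*log(3)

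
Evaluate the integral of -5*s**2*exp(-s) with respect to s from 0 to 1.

Integrate by parts twice (u = s^2, dv = -5*exp(-s) ds).
An antiderivative is F(s) = (5*s**2 + 10*s + 10)*exp(-s).
Then F(1) - F(0) = (25*exp(-1)) - (10) = -10 + 25*exp(-1).

-10 + 25*exp(-1)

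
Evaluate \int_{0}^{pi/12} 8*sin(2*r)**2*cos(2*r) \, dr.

1/6

Let u = sin(2*r), so du = 2*cos(2*r) dr. When r = 0, u = 0; when r = pi/12, u = 1/2.
The integral becomes 4·∫ u**2 du from 0 to 1/2, with antiderivative 4*u**3/3.
Back in r: F(r) = 4*sin(2*r)**3/3.
Then F(pi/12) - F(0) = (1/6) - (0) = 1/6.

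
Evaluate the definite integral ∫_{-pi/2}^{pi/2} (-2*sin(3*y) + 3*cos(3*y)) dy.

-2

An antiderivative is F(y) = sin(3*y) + 2*cos(3*y)/3.
Then F(pi/2) - F(-pi/2) = (-1) - (1) = -2.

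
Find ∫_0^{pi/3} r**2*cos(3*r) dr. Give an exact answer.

Integrate by parts twice (u = r^2, dv = cos(3*r) dr).
An antiderivative is F(r) = r**2*sin(3*r)/3 + 2*r*cos(3*r)/9 - 2*sin(3*r)/27.
Then F(pi/3) - F(0) = (-2*pi/27) - (0) = -2*pi/27.

-2*pi/27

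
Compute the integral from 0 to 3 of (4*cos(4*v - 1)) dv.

sin(11) + sin(1)

Let u = 4*v - 1, so du = 4 dv. When v = 0, u = -1; when v = 3, u = 11.
The integral becomes ∫ cos(u) du from -1 to 11, with antiderivative sin(u).
Back in v: F(v) = sin(4*v - 1).
Then F(3) - F(0) = (sin(11)) - (-sin(1)) = sin(11) + sin(1).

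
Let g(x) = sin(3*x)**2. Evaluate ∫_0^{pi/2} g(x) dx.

Use the identity sin^2(3*x) = (1 - cos(6*x))/2.
An antiderivative is F(x) = x/2 - sin(6*x)/12.
Then F(pi/2) - F(0) = (pi/4) - (0) = pi/4.

pi/4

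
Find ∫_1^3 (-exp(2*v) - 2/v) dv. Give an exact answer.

An antiderivative is F(v) = -exp(2*v)/2 - 2*log(v).
Then F(3) - F(1) = (-exp(6)/2 - log(9)) - (-exp(2)/2) = -exp(6)/2 - log(9) + exp(2)/2.

-exp(6)/2 - log(9) + exp(2)/2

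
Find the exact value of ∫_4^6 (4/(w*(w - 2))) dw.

log(16/9)

Factor the denominator: w**2 - 2*w = w(w - 2).
Partial fractions: 4/(w*(w - 2)) = -2/w + 2/(w - 2).
An antiderivative is F(w) = -2*log(w) + 2*log(w - 2).
Then F(6) - F(4) = (log(4/9)) - (-log(4)) = log(16/9).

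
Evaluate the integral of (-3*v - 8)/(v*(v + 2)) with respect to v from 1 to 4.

-7*log(2)

Factor the denominator: v**2 + 2*v = (v + 2)v.
Partial fractions: (-3*v - 8)/(v*(v + 2)) = 1/(v + 2) - 4/v.
An antiderivative is F(v) = -4*log(v) + log(v + 2).
Then F(4) - F(1) = (-7*log(2) + log(3)) - (log(3)) = -7*log(2).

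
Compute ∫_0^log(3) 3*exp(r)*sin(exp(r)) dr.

Let u = exp(r), so du = exp(r) dr. When r = 0, u = 1; when r = log(3), u = 3.
The integral becomes 3·∫ sin(u) du from 1 to 3, with antiderivative -3*cos(u).
Back in r: F(r) = -3*cos(exp(r)).
Then F(log(3)) - F(0) = (-3*cos(3)) - (-3*cos(1)) = 3*cos(1) - 3*cos(3).

3*cos(1) - 3*cos(3)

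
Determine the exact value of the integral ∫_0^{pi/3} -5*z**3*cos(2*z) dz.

-45/16 - 5*sqrt(3)*pi**3/108 + 5*pi**2/24 + 5*sqrt(3)*pi/8

Integrate by parts 3 times (u = z^3, dv = -5*cos(2*z) dz).
An antiderivative is F(z) = -5*z**3*sin(2*z)/2 - 15*z**2*cos(2*z)/4 + 15*z*sin(2*z)/4 + 15*cos(2*z)/8.
Then F(pi/3) - F(0) = (-5*sqrt(3)*pi**3/108 - 15/16 + 5*pi**2/24 + 5*sqrt(3)*pi/8) - (15/8) = -45/16 - 5*sqrt(3)*pi**3/108 + 5*pi**2/24 + 5*sqrt(3)*pi/8.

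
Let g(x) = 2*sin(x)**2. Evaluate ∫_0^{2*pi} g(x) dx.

Use the identity sin^2(x) = (1 - cos(2*x))/2.
An antiderivative is F(x) = x - sin(2*x)/2.
Then F(2*pi) - F(0) = (2*pi) - (0) = 2*pi.

2*pi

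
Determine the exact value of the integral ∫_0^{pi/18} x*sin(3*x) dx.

-sqrt(3)*pi/108 + 1/18

Integrate by parts once (u = x, dv = sin(3*x) dx).
An antiderivative is F(x) = -x*cos(3*x)/3 + sin(3*x)/9.
Then F(pi/18) - F(0) = (-sqrt(3)*pi/108 + 1/18) - (0) = -sqrt(3)*pi/108 + 1/18.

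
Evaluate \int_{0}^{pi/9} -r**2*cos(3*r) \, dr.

Integrate by parts twice (u = r^2, dv = -cos(3*r) dr).
An antiderivative is F(r) = -r**2*sin(3*r)/3 - 2*r*cos(3*r)/9 + 2*sin(3*r)/27.
Then F(pi/9) - F(0) = (-pi/81 - sqrt(3)*pi**2/486 + sqrt(3)/27) - (0) = -pi/81 - sqrt(3)*pi**2/486 + sqrt(3)/27.

-pi/81 - sqrt(3)*pi**2/486 + sqrt(3)/27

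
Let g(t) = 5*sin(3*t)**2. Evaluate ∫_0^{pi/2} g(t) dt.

5*pi/4

Use the identity sin^2(3*t) = (1 - cos(6*t))/2.
An antiderivative is F(t) = 5*t/2 - 5*sin(6*t)/12.
Then F(pi/2) - F(0) = (5*pi/4) - (0) = 5*pi/4.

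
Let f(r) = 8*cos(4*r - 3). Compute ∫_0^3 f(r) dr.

2*sin(3) + 2*sin(9)

Let u = 4*r - 3, so du = 4 dr. When r = 0, u = -3; when r = 3, u = 9.
The integral becomes 2·∫ cos(u) du from -3 to 9, with antiderivative 2*sin(u).
Back in r: F(r) = 2*sin(4*r - 3).
Then F(3) - F(0) = (2*sin(9)) - (-2*sin(3)) = 2*sin(3) + 2*sin(9).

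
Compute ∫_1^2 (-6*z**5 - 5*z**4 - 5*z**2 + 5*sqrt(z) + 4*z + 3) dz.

By the power rule, an antiderivative is F(z) = -z**6 - z**5 + 10*z**(3/2)/3 - 5*z**3/3 + 2*z**2 + 3*z.
Then F(2) - F(1) = (-286/3 + 20*sqrt(2)/3) - (14/3) = -100 + 20*sqrt(2)/3.

-100 + 20*sqrt(2)/3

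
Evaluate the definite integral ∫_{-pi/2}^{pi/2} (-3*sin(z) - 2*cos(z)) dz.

-4

An antiderivative is F(z) = -2*sin(z) + 3*cos(z).
Then F(pi/2) - F(-pi/2) = (-2) - (2) = -4.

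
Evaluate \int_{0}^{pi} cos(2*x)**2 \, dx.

pi/2

Use the identity cos^2(2*x) = (1 + cos(4*x))/2.
An antiderivative is F(x) = x/2 + sin(4*x)/8.
Then F(pi) - F(0) = (pi/2) - (0) = pi/2.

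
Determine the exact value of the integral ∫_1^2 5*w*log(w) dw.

-15/4 + 10*log(2)

Integrate by parts once (u = ln w, dv = 5*w dw).
An antiderivative is F(w) = 5*w**2*(2*log(w) - 1)/4.
Then F(2) - F(1) = (-5 + 10*log(2)) - (-5/4) = -15/4 + 10*log(2).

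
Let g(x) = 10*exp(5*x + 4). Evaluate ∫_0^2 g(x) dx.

-2*(1 - exp(10))*exp(4)

Let u = 5*x + 4, so du = 5 dx. When x = 0, u = 4; when x = 2, u = 14.
The integral becomes 2·∫ exp(u) du from 4 to 14, with antiderivative 2*exp(u).
Back in x: F(x) = 2*exp(5*x + 4).
Then F(2) - F(0) = (2*exp(14)) - (2*exp(4)) = -2*(1 - exp(10))*exp(4).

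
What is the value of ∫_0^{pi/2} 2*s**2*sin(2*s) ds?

Integrate by parts twice (u = s^2, dv = 2*sin(2*s) ds).
An antiderivative is F(s) = -s**2*cos(2*s) + s*sin(2*s) + cos(2*s)/2.
Then F(pi/2) - F(0) = (-1/2 + pi**2/4) - (1/2) = -1 + pi**2/4.

-1 + pi**2/4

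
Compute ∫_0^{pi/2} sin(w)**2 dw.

Use the identity sin^2(w) = (1 - cos(2*w))/2.
An antiderivative is F(w) = w/2 - sin(2*w)/4.
Then F(pi/2) - F(0) = (pi/4) - (0) = pi/4.

pi/4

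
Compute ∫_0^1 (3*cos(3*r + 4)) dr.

Let u = 3*r + 4, so du = 3 dr. When r = 0, u = 4; when r = 1, u = 7.
The integral becomes ∫ cos(u) du from 4 to 7, with antiderivative sin(u).
Back in r: F(r) = sin(3*r + 4).
Then F(1) - F(0) = (sin(7)) - (sin(4)) = sin(7) - sin(4).

sin(7) - sin(4)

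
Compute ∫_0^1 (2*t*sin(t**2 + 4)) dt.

Let u = t**2 + 4, so du = 2*t dt. When t = 0, u = 4; when t = 1, u = 5.
The integral becomes ∫ sin(u) du from 4 to 5, with antiderivative -cos(u).
Back in t: F(t) = -cos(t**2 + 4).
Then F(1) - F(0) = (-cos(5)) - (-cos(4)) = cos(4) - cos(5).

cos(4) - cos(5)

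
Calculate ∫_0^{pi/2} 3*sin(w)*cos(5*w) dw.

Use the identity sin(w)cos(5*w) = [sin(6*w) + sin(-4*w)]/2.
An antiderivative is F(w) = 3*cos(4*w)/8 - cos(6*w)/4.
Then F(pi/2) - F(0) = (5/8) - (1/8) = 1/2.

1/2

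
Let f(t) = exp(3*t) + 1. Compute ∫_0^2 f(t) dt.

An antiderivative is F(t) = exp(3*t)/3 + t.
Then F(2) - F(0) = (2 + exp(6)/3) - (1/3) = 5/3 + exp(6)/3.

5/3 + exp(6)/3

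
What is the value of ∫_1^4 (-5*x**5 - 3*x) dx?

By the power rule, an antiderivative is F(x) = -5*x**6/6 - 3*x**2/2.
Then F(4) - F(1) = (-10312/3) - (-7/3) = -3435.

-3435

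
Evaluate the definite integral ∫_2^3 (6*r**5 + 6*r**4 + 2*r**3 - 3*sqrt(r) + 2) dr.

-6*sqrt(3) + 4*sqrt(2) + 9527/10

By the power rule, an antiderivative is F(r) = r**6 + 6*r**5/5 + r**4/2 - 2*r**(3/2) + 2*r.
Then F(3) - F(2) = (10671/10 - 6*sqrt(3)) - (572/5 - 4*sqrt(2)) = -6*sqrt(3) + 4*sqrt(2) + 9527/10.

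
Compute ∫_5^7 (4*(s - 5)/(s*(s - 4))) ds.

Factor the denominator: s**2 - 4*s = s(s - 4).
Partial fractions: 4*(s - 5)/(s*(s - 4)) = 5/s - 1/(s - 4).
An antiderivative is F(s) = 5*log(s) - log(s - 4).
Then F(7) - F(5) = (-log(3) + 5*log(7)) - (5*log(5)) = -5*log(5) - log(3) + 5*log(7).

-5*log(5) - log(3) + 5*log(7)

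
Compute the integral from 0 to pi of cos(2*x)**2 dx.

pi/2

Use the identity cos^2(2*x) = (1 + cos(4*x))/2.
An antiderivative is F(x) = x/2 + sin(4*x)/8.
Then F(pi) - F(0) = (pi/2) - (0) = pi/2.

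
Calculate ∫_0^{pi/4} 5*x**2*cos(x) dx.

Integrate by parts twice (u = x^2, dv = 5*cos(x) dx).
An antiderivative is F(x) = 5*x**2*sin(x) + 10*x*cos(x) - 10*sin(x).
Then F(pi/4) - F(0) = (5*sqrt(2)*(-32 + pi**2 + 8*pi)/32) - (0) = 5*sqrt(2)*(-32 + pi**2 + 8*pi)/32.

5*sqrt(2)*(-32 + pi**2 + 8*pi)/32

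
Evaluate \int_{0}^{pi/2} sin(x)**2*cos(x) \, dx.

Let u = sin(x), so du = cos(x) dx. When x = 0, u = 0; when x = pi/2, u = 1.
The integral becomes ∫ u**2 du from 0 to 1, with antiderivative u**3/3.
Back in x: F(x) = sin(x)**3/3.
Then F(pi/2) - F(0) = (1/3) - (0) = 1/3.

1/3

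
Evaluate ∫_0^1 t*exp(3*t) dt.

Integrate by parts once (u = t, dv = exp(3*t) dt).
An antiderivative is F(t) = (3*t - 1)*exp(3*t)/9.
Then F(1) - F(0) = (2*exp(3)/9) - (-1/9) = 1/9 + 2*exp(3)/9.

1/9 + 2*exp(3)/9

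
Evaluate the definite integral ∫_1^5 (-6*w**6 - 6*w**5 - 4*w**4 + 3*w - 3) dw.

-2977192/35

By the power rule, an antiderivative is F(w) = -6*w**7/7 - w**6 - 4*w**5/5 + 3*w**2/2 - 3*w.
Then F(5) - F(1) = (-1190935/14) - (-291/70) = -2977192/35.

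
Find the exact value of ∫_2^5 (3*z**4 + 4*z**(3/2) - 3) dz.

By the power rule, an antiderivative is F(z) = 8*z**(5/2)/5 + 3*z**5/5 - 3*z.
Then F(5) - F(2) = (40*sqrt(5) + 1860) - (32*sqrt(2)/5 + 66/5) = -32*sqrt(2)/5 + 40*sqrt(5) + 9234/5.

-32*sqrt(2)/5 + 40*sqrt(5) + 9234/5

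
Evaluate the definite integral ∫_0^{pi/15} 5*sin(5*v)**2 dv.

-sqrt(3)/8 + pi/6

Use the identity sin^2(5*v) = (1 - cos(10*v))/2.
An antiderivative is F(v) = 5*v/2 - sin(10*v)/4.
Then F(pi/15) - F(0) = (-sqrt(3)/8 + pi/6) - (0) = -sqrt(3)/8 + pi/6.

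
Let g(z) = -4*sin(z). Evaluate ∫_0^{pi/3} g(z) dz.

-2

An antiderivative is F(z) = 4*cos(z).
Then F(pi/3) - F(0) = (2) - (4) = -2.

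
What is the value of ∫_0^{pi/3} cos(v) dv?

An antiderivative is F(v) = sin(v).
Then F(pi/3) - F(0) = (sqrt(3)/2) - (0) = sqrt(3)/2.

sqrt(3)/2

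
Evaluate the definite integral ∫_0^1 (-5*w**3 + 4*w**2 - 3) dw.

By the power rule, an antiderivative is F(w) = -5*w**4/4 + 4*w**3/3 - 3*w.
Then F(1) - F(0) = (-35/12) - (0) = -35/12.

-35/12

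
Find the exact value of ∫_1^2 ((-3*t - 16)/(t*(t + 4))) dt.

log(3/40)

Factor the denominator: t**2 + 4*t = (t + 4)t.
Partial fractions: (-3*t - 16)/(t*(t + 4)) = 1/(t + 4) - 4/t.
An antiderivative is F(t) = -4*log(t) + log(t + 4).
Then F(2) - F(1) = (log(3/8)) - (log(5)) = log(3/40).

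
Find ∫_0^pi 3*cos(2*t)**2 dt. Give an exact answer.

3*pi/2

Use the identity cos^2(2*t) = (1 + cos(4*t))/2.
An antiderivative is F(t) = 3*t/2 + 3*sin(4*t)/8.
Then F(pi) - F(0) = (3*pi/2) - (0) = 3*pi/2.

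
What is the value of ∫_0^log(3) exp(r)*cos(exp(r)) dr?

-sin(1) + sin(3)

Let u = exp(r), so du = exp(r) dr. When r = 0, u = 1; when r = log(3), u = 3.
The integral becomes ∫ cos(u) du from 1 to 3, with antiderivative sin(u).
Back in r: F(r) = sin(exp(r)).
Then F(log(3)) - F(0) = (sin(3)) - (sin(1)) = -sin(1) + sin(3).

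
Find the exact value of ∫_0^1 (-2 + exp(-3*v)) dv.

-5/3 - exp(-3)/3

An antiderivative is F(v) = -2*v - exp(-3*v)/3.
Then F(1) - F(0) = (-2 - exp(-3)/3) - (-1/3) = -5/3 - exp(-3)/3.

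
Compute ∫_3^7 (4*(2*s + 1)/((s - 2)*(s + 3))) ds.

Factor the denominator: s**2 + s - 6 = (s + 3)(s - 2).
Partial fractions: 4*(2*s + 1)/((s - 2)*(s + 3)) = 4/(s + 3) + 4/(s - 2).
An antiderivative is F(s) = 4*log(s - 2) + 4*log(s + 3).
Then F(7) - F(3) = (4*log(2) + 8*log(5)) - (4*log(2) + 4*log(3)) = -4*log(3) + 8*log(5).

-4*log(3) + 8*log(5)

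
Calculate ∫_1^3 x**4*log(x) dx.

-242/25 + 243*log(3)/5

Integrate by parts once (u = ln x, dv = x**4 dx).
An antiderivative is F(x) = x**5*(5*log(x) - 1)/25.
Then F(3) - F(1) = (-243/25 + 243*log(3)/5) - (-1/25) = -242/25 + 243*log(3)/5.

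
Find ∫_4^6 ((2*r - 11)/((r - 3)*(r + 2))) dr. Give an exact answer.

log(64/81)

Factor the denominator: r**2 - r - 6 = (r + 2)(r - 3).
Partial fractions: (2*r - 11)/((r - 3)*(r + 2)) = 3/(r + 2) - 1/(r - 3).
An antiderivative is F(r) = -log(r - 3) + 3*log(r + 2).
Then F(6) - F(4) = (-log(3) + 9*log(2)) - (3*log(2) + 3*log(3)) = log(64/81).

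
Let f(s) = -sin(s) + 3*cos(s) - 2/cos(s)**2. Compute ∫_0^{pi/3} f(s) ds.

An antiderivative is F(s) = 3*sin(s) + cos(s) - 2*tan(s).
Then F(pi/3) - F(0) = (1/2 - sqrt(3)/2) - (1) = -sqrt(3)/2 - 1/2.

-sqrt(3)/2 - 1/2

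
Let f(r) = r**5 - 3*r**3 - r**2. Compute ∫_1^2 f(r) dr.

By the power rule, an antiderivative is F(r) = r**6/6 - 3*r**4/4 - r**3/3.
Then F(2) - F(1) = (-4) - (-11/12) = -37/12.

-37/12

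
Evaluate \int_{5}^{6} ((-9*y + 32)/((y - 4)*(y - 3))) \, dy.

Factor the denominator: y**2 - 7*y + 12 = (y - 3)(y - 4).
Partial fractions: (-9*y + 32)/((y - 4)*(y - 3)) = -5/(y - 3) - 4/(y - 4).
An antiderivative is F(y) = -4*log(y - 4) - 5*log(y - 3).
Then F(6) - F(5) = (-5*log(3) - 4*log(2)) - (-log(32)) = -5*log(3) + log(2).

-5*log(3) + log(2)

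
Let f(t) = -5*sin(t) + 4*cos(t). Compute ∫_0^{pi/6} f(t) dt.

An antiderivative is F(t) = 4*sin(t) + 5*cos(t).
Then F(pi/6) - F(0) = (2 + 5*sqrt(3)/2) - (5) = -3 + 5*sqrt(3)/2.

-3 + 5*sqrt(3)/2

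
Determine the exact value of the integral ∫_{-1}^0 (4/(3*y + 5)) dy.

-4*log(2)/3 + 4*log(5)/3

An antiderivative is F(y) = 4*log(3*y + 5)/3.
Then F(0) - F(-1) = (4*log(5)/3) - (4*log(2)/3) = -4*log(2)/3 + 4*log(5)/3.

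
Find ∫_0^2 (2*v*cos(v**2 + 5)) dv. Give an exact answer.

sin(9) - sin(5)

Let u = v**2 + 5, so du = 2*v dv. When v = 0, u = 5; when v = 2, u = 9.
The integral becomes ∫ cos(u) du from 5 to 9, with antiderivative sin(u).
Back in v: F(v) = sin(v**2 + 5).
Then F(2) - F(0) = (sin(9)) - (sin(5)) = sin(9) - sin(5).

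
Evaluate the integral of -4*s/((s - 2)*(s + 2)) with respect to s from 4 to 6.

log(9/64)

Factor the denominator: s**2 - 4 = (s + 2)(s - 2).
Partial fractions: -4*s/((s - 2)*(s + 2)) = -2/(s + 2) - 2/(s - 2).
An antiderivative is F(s) = -2*log(s - 2) - 2*log(s + 2).
Then F(6) - F(4) = (-10*log(2)) - (-4*log(2) - 2*log(3)) = log(9/64).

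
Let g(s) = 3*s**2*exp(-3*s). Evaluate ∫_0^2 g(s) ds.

2/9 - 50*exp(-6)/9

Integrate by parts twice (u = s^2, dv = 3*exp(-3*s) ds).
An antiderivative is F(s) = (-9*s**2 - 6*s - 2)*exp(-3*s)/9.
Then F(2) - F(0) = (-50*exp(-6)/9) - (-2/9) = 2/9 - 50*exp(-6)/9.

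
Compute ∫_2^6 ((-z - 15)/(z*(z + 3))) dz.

-4*log(5) + 3*log(3)

Factor the denominator: z**2 + 3*z = (z + 3)z.
Partial fractions: (-z - 15)/(z*(z + 3)) = 4/(z + 3) - 5/z.
An antiderivative is F(z) = -5*log(z) + 4*log(z + 3).
Then F(6) - F(2) = (log(27/32)) - (-5*log(2) + 4*log(5)) = -4*log(5) + 3*log(3).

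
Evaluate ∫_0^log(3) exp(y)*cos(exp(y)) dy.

-sin(1) + sin(3)

Let u = exp(y), so du = exp(y) dy. When y = 0, u = 1; when y = log(3), u = 3.
The integral becomes ∫ cos(u) du from 1 to 3, with antiderivative sin(u).
Back in y: F(y) = sin(exp(y)).
Then F(log(3)) - F(0) = (sin(3)) - (sin(1)) = -sin(1) + sin(3).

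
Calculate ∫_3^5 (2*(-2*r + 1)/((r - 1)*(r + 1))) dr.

log(4/27)

Factor the denominator: r**2 - 1 = (r + 1)(r - 1).
Partial fractions: 2*(-2*r + 1)/((r - 1)*(r + 1)) = -3/(r + 1) - 1/(r - 1).
An antiderivative is F(r) = -log(r - 1) - 3*log(r + 1).
Then F(5) - F(3) = (-5*log(2) - 3*log(3)) - (-7*log(2)) = log(4/27).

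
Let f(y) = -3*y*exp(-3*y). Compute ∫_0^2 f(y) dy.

(7 - exp(6))*exp(-6)/3

Integrate by parts once (u = y, dv = -3*exp(-3*y) dy).
An antiderivative is F(y) = (3*y + 1)*exp(-3*y)/3.
Then F(2) - F(0) = (7*exp(-6)/3) - (1/3) = (7 - exp(6))*exp(-6)/3.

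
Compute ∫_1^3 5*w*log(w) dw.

-10 + 45*log(3)/2

Integrate by parts once (u = ln w, dv = 5*w dw).
An antiderivative is F(w) = 5*w**2*(2*log(w) - 1)/4.
Then F(3) - F(1) = (-45/4 + 45*log(3)/2) - (-5/4) = -10 + 45*log(3)/2.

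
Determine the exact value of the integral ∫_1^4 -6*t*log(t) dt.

Integrate by parts once (u = ln t, dv = -6*t dt).
An antiderivative is F(t) = -3*t**2*(2*log(t) - 1)/2.
Then F(4) - F(1) = (24 - 96*log(2)) - (3/2) = 45/2 - 96*log(2).

45/2 - 96*log(2)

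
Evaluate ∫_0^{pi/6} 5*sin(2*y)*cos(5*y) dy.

-10/21 + 5*sqrt(3)/28

Use the identity sin(2*y)cos(5*y) = [sin(7*y) + sin(-3*y)]/2.
An antiderivative is F(y) = 5*cos(3*y)/6 - 5*cos(7*y)/14.
Then F(pi/6) - F(0) = (5*sqrt(3)/28) - (10/21) = -10/21 + 5*sqrt(3)/28.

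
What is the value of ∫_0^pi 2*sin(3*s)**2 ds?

pi

Use the identity sin^2(3*s) = (1 - cos(6*s))/2.
An antiderivative is F(s) = s - sin(6*s)/6.
Then F(pi) - F(0) = (pi) - (0) = pi.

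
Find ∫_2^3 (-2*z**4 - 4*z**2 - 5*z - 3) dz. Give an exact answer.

By the power rule, an antiderivative is F(z) = -2*z**5/5 - 4*z**3/3 - 5*z**2/2 - 3*z.
Then F(3) - F(2) = (-1647/10) - (-592/15) = -3757/30.

-3757/30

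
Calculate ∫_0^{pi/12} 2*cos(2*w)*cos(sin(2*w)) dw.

sin(1/2)

Let u = sin(2*w), so du = 2*cos(2*w) dw. When w = 0, u = 0; when w = pi/12, u = 1/2.
The integral becomes ∫ cos(u) du from 0 to 1/2, with antiderivative sin(u).
Back in w: F(w) = sin(sin(2*w)).
Then F(pi/12) - F(0) = (sin(1/2)) - (0) = sin(1/2).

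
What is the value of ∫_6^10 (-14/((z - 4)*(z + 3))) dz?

-6*log(3) + 2*log(13)

Factor the denominator: z**2 - z - 12 = (z + 3)(z - 4).
Partial fractions: -14/((z - 4)*(z + 3)) = 2/(z + 3) - 2/(z - 4).
An antiderivative is F(z) = -2*log(z - 4) + 2*log(z + 3).
Then F(10) - F(6) = (-2*log(3) - 2*log(2) + 2*log(13)) - (log(81/4)) = -6*log(3) + 2*log(13).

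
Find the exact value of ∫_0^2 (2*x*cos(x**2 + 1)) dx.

sin(5) - sin(1)

Let u = x**2 + 1, so du = 2*x dx. When x = 0, u = 1; when x = 2, u = 5.
The integral becomes ∫ cos(u) du from 1 to 5, with antiderivative sin(u).
Back in x: F(x) = sin(x**2 + 1).
Then F(2) - F(0) = (sin(5)) - (sin(1)) = sin(5) - sin(1).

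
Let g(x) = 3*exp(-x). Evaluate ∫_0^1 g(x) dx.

An antiderivative is F(x) = -3*exp(-x).
Then F(1) - F(0) = (-3*exp(-1)) - (-3) = 3 - 3*exp(-1).

3 - 3*exp(-1)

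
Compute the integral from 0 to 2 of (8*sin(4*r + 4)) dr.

Let u = 4*r + 4, so du = 4 dr. When r = 0, u = 4; when r = 2, u = 12.
The integral becomes 2·∫ sin(u) du from 4 to 12, with antiderivative -2*cos(u).
Back in r: F(r) = -2*cos(4*r + 4).
Then F(2) - F(0) = (-2*cos(12)) - (-2*cos(4)) = -2*cos(12) + 2*cos(4).

-2*cos(12) + 2*cos(4)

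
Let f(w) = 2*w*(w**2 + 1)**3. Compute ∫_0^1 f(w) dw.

Let u = w**2 + 1, so du = 2*w dw. When w = 0, u = 1; when w = 1, u = 2.
The integral becomes ∫ u**3 du from 1 to 2, with antiderivative u**4/4.
Back in w: F(w) = (w**2 + 1)**4/4.
Then F(1) - F(0) = (4) - (1/4) = 15/4.

15/4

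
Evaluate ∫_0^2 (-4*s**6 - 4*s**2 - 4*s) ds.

By the power rule, an antiderivative is F(s) = -4*s**7/7 - 4*s**3/3 - 2*s**2.
Then F(2) - F(0) = (-1928/21) - (0) = -1928/21.

-1928/21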